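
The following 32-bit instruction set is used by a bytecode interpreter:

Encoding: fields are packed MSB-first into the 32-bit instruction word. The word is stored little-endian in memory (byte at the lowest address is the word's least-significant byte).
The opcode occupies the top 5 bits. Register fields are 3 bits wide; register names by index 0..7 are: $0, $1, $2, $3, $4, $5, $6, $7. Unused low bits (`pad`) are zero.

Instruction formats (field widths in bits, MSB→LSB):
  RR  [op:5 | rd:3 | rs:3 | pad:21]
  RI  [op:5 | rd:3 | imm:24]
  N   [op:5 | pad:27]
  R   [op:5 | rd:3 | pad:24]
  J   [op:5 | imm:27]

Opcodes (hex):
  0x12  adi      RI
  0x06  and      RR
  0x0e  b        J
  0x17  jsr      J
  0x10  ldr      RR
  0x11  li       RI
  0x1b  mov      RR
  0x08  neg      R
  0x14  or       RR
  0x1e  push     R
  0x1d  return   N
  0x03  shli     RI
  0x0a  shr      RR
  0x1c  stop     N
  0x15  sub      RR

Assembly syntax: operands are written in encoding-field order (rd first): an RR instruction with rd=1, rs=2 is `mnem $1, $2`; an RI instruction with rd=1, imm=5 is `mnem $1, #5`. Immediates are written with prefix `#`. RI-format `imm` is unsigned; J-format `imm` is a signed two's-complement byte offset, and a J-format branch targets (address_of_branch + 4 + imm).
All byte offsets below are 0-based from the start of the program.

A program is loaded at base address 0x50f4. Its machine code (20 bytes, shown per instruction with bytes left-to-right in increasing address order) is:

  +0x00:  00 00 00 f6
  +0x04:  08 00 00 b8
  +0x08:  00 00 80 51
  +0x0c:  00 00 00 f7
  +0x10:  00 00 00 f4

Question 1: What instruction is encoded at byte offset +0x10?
@+10  little-endian(00 00 00 f4) = 0xf4000000
  opcode bits[31:27]=0x1e: push/R
  [26:24] rd=4 = $4

push $4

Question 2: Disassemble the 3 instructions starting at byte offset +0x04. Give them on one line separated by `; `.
jsr #8; shr $1, $4; push $7

off 0x04: read 08 00 00 b8 as little → 0xb8000008
  top 5b → 0x17 → jsr [J]
  imm@[26:0]=0x8 ⇒ #8
off 0x08: read 00 00 80 51 as little → 0x51800000
  top 5b → 0xa → shr [RR]
  rd@[26:24]=0x1 ⇒ $1
  rs@[23:21]=0x4 ⇒ $4
off 0x0c: read 00 00 00 f7 as little → 0xf7000000
  top 5b → 0x1e → push [R]
  rd@[26:24]=0x7 ⇒ $7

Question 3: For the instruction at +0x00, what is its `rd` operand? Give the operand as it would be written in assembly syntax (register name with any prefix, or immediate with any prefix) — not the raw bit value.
$6

off 0x00: read 00 00 00 f6 as little → 0xf6000000
  opcode bits[31:27]=0x1e: push/R
  rd: (w>>24)&0x7=0x6 → $6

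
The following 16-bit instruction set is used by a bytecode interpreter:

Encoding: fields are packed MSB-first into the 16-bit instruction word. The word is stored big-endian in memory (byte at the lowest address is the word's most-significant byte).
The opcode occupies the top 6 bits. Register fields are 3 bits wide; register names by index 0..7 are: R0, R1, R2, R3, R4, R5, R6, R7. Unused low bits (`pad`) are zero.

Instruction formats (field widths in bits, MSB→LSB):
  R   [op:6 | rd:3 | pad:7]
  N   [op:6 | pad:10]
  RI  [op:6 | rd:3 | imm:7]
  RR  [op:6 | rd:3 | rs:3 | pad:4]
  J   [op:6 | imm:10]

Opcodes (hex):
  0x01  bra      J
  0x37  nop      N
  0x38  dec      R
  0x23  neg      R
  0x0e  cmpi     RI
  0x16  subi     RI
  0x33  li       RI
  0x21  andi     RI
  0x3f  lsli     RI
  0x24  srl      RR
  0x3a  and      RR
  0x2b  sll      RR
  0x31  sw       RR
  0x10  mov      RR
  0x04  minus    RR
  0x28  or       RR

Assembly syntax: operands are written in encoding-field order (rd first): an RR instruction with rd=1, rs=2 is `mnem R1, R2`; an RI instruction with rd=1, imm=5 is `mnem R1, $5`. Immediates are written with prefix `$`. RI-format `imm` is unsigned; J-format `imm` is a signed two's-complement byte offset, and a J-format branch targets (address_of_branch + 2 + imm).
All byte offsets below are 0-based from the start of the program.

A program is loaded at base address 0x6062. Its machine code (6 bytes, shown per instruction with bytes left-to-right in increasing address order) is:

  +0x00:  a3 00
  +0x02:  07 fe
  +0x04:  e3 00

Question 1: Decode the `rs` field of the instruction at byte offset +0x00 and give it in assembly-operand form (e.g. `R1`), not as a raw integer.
R0

[00] a3 00 → 0xa300
  opcode bits[15:10]=0x28: or/RR
  [9:7] rd=6 = R6
  [6:4] rs=0 = R0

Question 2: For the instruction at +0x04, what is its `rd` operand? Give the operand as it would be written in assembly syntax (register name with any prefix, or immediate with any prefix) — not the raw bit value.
R6

+0x04: e3 00 ⇒ word 0xe300 (big)
  opcode bits[15:10]=0x38: dec/R
  rd: (w>>7)&0x7=0x6 → R6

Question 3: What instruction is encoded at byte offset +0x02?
off 0x02: read 07 fe as big → 0x07fe
  top 6b → 0x1 → bra [J]
  [9:0] imm=1022 (s10→-2) = $-2

bra $-2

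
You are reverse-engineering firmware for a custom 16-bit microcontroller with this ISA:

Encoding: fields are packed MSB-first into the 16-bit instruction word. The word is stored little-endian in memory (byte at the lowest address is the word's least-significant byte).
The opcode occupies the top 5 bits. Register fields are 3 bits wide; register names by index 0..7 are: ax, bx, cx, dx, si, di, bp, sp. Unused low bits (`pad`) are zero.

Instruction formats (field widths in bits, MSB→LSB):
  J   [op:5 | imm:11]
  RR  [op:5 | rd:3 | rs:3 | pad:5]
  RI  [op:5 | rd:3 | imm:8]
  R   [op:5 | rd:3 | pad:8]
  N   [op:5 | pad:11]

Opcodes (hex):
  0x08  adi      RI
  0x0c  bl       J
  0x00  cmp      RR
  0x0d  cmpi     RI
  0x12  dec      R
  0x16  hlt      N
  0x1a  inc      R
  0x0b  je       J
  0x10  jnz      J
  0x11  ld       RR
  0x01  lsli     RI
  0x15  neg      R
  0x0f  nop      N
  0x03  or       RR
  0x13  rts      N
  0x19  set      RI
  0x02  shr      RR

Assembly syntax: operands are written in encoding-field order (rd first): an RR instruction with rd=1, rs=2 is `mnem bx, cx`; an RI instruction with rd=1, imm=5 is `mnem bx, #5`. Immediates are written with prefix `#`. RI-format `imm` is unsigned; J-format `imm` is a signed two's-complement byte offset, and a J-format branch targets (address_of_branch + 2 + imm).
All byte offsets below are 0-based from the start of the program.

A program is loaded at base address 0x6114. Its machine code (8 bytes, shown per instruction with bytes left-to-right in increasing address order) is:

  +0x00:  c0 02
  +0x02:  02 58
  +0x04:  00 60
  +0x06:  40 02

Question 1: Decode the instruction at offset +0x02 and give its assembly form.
je #2

[02] 02 58 → 0x5802
  op=0x5802>>11=0xb ⇒ je (J)
  imm: (w>>0)&0x7ff=0x2 → #2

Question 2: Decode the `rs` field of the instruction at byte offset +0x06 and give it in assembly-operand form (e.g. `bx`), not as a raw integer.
cx

@+06  little-endian(40 02) = 0x0240
  opcode bits[15:11]=0x0: cmp/RR
  rd: (w>>8)&0x7=0x2 → cx
  rs: (w>>5)&0x7=0x2 → cx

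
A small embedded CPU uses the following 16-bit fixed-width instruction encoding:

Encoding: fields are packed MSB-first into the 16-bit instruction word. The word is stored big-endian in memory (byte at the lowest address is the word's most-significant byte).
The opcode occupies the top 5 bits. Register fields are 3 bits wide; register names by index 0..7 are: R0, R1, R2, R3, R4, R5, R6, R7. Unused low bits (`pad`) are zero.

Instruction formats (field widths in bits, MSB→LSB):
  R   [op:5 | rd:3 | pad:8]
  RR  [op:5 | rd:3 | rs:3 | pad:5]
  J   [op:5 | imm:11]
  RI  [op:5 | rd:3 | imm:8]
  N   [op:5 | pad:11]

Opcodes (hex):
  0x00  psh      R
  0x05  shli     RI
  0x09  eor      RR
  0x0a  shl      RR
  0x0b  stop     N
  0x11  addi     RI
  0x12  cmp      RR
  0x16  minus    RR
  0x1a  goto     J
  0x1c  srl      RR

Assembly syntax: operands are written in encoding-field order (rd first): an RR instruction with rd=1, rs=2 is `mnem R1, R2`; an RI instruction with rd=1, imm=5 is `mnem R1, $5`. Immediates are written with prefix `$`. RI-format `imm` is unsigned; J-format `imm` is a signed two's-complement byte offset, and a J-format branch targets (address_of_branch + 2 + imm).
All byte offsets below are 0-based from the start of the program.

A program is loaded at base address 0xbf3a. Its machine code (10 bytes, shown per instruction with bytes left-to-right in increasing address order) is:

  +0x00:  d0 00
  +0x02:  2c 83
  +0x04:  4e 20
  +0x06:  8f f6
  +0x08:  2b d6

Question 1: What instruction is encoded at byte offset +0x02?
shli R4, $131

@+02  big-endian(2c 83) = 0x2c83
  op=0x2c83>>11=0x5 ⇒ shli (RI)
  rd@[10:8]=0x4 ⇒ R4
  imm@[7:0]=0x83 ⇒ $131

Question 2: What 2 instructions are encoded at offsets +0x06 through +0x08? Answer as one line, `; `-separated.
addi R7, $246; shli R3, $214

@+06  big-endian(8f f6) = 0x8ff6
  op=0x8ff6>>11=0x11 ⇒ addi (RI)
  rd@[10:8]=0x7 ⇒ R7
  imm@[7:0]=0xf6 ⇒ $246
@+08  big-endian(2b d6) = 0x2bd6
  op=0x2bd6>>11=0x5 ⇒ shli (RI)
  rd@[10:8]=0x3 ⇒ R3
  imm@[7:0]=0xd6 ⇒ $214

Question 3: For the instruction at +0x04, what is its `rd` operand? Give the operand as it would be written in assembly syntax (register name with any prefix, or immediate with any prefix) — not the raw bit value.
+0x04: 4e 20 ⇒ word 0x4e20 (big)
  opcode bits[15:11]=0x9: eor/RR
  rd@[10:8]=0x6 ⇒ R6
  rs@[7:5]=0x1 ⇒ R1

R6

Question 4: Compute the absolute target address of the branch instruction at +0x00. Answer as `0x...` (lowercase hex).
0xbf3c

off 0x00: read d0 00 as big → 0xd000
  opcode bits[15:11]=0x1a: goto/J
  [10:0] imm=0 = $0
  target = base 0xbf3a + off 0x00 + 2 + imm 0 = 0xbf3c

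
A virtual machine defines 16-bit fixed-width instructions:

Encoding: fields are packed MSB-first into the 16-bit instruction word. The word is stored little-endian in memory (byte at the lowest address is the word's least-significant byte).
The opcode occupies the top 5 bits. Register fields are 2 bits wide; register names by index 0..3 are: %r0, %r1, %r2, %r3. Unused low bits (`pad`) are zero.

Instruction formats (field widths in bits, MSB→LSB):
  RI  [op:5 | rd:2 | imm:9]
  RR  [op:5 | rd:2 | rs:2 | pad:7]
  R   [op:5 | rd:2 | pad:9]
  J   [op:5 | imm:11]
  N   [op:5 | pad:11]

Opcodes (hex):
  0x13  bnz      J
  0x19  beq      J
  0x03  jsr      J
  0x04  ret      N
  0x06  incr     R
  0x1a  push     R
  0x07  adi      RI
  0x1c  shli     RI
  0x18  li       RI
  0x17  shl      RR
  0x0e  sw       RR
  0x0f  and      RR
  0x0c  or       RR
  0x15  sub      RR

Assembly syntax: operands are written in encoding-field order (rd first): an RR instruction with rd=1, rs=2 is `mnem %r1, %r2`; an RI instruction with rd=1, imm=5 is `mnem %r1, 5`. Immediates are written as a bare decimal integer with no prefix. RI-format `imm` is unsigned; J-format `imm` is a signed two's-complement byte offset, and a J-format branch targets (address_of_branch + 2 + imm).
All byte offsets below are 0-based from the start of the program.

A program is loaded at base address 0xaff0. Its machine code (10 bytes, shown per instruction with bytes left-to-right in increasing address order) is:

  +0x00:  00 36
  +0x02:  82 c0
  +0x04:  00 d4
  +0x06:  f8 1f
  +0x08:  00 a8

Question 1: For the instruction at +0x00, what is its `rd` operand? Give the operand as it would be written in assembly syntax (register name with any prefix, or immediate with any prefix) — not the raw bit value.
[00] 00 36 → 0x3600
  top 5b → 0x6 → incr [R]
  rd: (w>>9)&0x3=0x3 → %r3

%r3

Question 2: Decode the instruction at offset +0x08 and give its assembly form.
sub %r0, %r0

[08] 00 a8 → 0xa800
  op=0xa800>>11=0x15 ⇒ sub (RR)
  [10:9] rd=0 = %r0
  [8:7] rs=0 = %r0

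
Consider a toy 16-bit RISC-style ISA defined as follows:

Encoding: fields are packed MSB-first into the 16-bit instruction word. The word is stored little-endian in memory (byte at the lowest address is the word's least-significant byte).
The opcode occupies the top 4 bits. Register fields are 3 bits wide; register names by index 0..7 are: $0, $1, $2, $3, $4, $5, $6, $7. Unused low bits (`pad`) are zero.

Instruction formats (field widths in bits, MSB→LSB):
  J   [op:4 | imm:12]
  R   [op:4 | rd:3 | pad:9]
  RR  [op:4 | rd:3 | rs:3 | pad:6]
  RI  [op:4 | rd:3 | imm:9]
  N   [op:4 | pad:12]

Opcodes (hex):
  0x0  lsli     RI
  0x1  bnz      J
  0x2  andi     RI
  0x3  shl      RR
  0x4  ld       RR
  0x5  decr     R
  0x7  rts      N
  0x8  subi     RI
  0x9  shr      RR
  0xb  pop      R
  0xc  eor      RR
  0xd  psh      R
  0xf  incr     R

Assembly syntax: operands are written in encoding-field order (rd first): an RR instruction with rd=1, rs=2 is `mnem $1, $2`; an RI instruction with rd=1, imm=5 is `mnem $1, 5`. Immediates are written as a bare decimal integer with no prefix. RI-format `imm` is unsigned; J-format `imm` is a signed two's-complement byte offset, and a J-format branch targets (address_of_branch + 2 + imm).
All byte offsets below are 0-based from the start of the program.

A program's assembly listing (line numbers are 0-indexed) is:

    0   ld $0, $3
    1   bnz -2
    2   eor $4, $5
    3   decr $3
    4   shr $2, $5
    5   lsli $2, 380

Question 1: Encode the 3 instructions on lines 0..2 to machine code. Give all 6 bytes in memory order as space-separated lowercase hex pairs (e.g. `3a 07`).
c0 40 fe 1f 40 c9

0. ld fields op=0x4:4|rd=0:3|rs=3:3|pad=0:6 → word 40c0h → c0 40
1. bnz fields op=0x1:4|imm=-2:12 → word 1ffeh → fe 1f
2. eor fields op=0xc:4|rd=4:3|rs=5:3|pad=0:6 → word c940h → 40 c9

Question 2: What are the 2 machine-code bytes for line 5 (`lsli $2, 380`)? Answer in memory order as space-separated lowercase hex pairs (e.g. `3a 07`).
L5: lsli op=0x0:4|rd=2:3|imm=380:9 ⇒ 0x057c ⇒ little 7c 05

7c 05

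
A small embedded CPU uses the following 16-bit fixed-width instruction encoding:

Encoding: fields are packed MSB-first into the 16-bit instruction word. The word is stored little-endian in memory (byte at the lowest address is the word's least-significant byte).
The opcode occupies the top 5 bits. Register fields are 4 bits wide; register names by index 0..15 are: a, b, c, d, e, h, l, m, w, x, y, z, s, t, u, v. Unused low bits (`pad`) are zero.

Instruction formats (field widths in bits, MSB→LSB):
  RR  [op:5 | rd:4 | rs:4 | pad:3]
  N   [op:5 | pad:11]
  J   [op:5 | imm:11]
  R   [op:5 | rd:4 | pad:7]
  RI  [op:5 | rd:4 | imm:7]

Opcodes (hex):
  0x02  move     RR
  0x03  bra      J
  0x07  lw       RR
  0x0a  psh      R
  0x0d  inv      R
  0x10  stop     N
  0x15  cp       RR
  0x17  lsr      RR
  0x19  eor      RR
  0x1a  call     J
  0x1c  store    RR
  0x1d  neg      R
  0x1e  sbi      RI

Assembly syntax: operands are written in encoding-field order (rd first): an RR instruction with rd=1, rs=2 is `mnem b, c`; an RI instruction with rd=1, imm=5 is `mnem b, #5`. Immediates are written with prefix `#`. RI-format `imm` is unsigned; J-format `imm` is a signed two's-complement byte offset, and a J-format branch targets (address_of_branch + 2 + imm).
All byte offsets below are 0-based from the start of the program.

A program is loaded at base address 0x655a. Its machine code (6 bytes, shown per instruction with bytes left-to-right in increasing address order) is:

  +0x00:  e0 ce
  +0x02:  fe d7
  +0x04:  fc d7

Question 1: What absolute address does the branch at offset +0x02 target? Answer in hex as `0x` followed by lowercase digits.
0x655c

@+02  little-endian(fe d7) = 0xd7fe
  top 5b → 0x1a → call [J]
  imm@[10:0]=0x7fe (s11→-2) ⇒ #-2
  target = base 0x655a + off 0x02 + 2 + imm -2 = 0x655c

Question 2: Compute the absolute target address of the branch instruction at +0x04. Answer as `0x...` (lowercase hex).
off 0x04: read fc d7 as little → 0xd7fc
  top 5b → 0x1a → call [J]
  [10:0] imm=2044 (s11→-4) = #-4
  target = base 0x655a + off 0x04 + 2 + imm -4 = 0x655c

0x655c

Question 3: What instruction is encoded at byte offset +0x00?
eor t, s

+0x00: e0 ce ⇒ word 0xcee0 (little)
  opcode bits[15:11]=0x19: eor/RR
  [10:7] rd=13 = t
  [6:3] rs=12 = s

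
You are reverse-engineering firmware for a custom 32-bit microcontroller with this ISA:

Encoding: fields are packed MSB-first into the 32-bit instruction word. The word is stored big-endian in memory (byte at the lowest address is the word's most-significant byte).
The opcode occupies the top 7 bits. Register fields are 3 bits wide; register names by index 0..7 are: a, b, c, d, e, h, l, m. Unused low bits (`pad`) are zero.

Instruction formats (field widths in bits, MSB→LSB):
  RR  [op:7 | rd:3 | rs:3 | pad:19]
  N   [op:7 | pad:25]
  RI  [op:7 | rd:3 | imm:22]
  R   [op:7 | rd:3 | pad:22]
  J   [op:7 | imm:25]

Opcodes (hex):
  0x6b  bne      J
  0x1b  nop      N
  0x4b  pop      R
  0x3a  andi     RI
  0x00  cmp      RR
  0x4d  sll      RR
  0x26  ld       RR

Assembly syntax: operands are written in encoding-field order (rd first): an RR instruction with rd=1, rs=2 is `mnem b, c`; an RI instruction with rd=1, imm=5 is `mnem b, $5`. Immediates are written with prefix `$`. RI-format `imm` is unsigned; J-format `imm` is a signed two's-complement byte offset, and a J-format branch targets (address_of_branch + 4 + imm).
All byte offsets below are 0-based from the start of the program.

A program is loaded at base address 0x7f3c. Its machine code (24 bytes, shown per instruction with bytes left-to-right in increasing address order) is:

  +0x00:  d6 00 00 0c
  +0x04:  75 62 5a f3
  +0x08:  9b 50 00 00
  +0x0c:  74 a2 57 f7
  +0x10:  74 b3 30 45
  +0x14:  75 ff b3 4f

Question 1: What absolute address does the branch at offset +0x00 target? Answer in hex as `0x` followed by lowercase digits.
0x7f4c

+0x00: d6 00 00 0c ⇒ word 0xd600000c (big)
  opcode bits[31:25]=0x6b: bne/J
  imm@[24:0]=0xc ⇒ $12
  target = base 0x7f3c + off 0x00 + 4 + imm 12 = 0x7f4c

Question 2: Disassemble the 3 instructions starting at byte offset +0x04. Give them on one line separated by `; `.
andi h, $2251507; sll h, c; andi c, $2250743

off 0x04: read 75 62 5a f3 as big → 0x75625af3
  top 7b → 0x3a → andi [RI]
  [24:22] rd=5 = h
  [21:0] imm=2251507 = $2251507
off 0x08: read 9b 50 00 00 as big → 0x9b500000
  top 7b → 0x4d → sll [RR]
  [24:22] rd=5 = h
  [21:19] rs=2 = c
off 0x0c: read 74 a2 57 f7 as big → 0x74a257f7
  top 7b → 0x3a → andi [RI]
  [24:22] rd=2 = c
  [21:0] imm=2250743 = $2250743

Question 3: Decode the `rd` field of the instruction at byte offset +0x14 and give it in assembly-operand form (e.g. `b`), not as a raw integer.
m

off 0x14: read 75 ff b3 4f as big → 0x75ffb34f
  op=0x75ffb34f>>25=0x3a ⇒ andi (RI)
  rd: (w>>22)&0x7=0x7 → m
  imm: (w>>0)&0x3fffff=0x3fb34f → $4174671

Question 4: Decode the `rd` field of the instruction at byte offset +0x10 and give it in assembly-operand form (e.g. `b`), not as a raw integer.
c

@+10  big-endian(74 b3 30 45) = 0x74b33045
  op=0x74b33045>>25=0x3a ⇒ andi (RI)
  [24:22] rd=2 = c
  [21:0] imm=3354693 = $3354693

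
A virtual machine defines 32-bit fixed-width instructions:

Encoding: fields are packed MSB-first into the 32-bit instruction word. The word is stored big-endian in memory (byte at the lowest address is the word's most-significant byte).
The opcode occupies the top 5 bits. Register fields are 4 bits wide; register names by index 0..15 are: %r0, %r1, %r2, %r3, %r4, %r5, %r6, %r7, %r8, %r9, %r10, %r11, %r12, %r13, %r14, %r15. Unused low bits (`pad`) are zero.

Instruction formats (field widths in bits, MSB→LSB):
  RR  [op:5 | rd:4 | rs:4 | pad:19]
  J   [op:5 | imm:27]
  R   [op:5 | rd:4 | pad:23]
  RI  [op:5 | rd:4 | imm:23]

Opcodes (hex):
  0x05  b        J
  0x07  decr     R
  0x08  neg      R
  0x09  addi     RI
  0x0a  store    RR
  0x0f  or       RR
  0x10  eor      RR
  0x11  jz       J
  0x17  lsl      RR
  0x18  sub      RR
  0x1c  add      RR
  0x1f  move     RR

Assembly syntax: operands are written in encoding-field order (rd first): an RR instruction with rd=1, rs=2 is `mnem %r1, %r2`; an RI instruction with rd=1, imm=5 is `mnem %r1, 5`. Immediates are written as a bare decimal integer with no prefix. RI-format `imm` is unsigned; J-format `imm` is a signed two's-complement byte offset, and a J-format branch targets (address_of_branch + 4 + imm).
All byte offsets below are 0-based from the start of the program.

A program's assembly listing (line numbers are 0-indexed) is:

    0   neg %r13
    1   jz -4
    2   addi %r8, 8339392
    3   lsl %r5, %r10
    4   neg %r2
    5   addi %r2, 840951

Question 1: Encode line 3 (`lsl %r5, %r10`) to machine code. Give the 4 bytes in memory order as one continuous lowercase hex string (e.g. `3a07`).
line 3 (lsl): pack op=0x17:5|rd=5:4|rs=10:4|pad=0:19 = 0xbad00000; big→ ba d0 00 00

bad00000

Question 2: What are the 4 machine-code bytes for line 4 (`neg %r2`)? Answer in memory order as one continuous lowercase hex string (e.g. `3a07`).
L4: neg op=0x8:5|rd=2:4|pad=0:23 ⇒ 0x41000000 ⇒ big 41 00 00 00

41000000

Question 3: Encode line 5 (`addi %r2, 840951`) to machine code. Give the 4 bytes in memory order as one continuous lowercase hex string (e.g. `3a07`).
490cd4f7

5. addi fields op=0x9:5|rd=2:4|imm=840951:23 → word 490cd4f7h → 49 0c d4 f7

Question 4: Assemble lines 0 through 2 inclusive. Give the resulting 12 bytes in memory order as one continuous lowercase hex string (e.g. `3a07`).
L0: neg op=0x8:5|rd=13:4|pad=0:23 ⇒ 0x46800000 ⇒ big 46 80 00 00
L1: jz op=0x11:5|imm=-4:27 ⇒ 0x8ffffffc ⇒ big 8f ff ff fc
L2: addi op=0x9:5|rd=8:4|imm=8339392:23 ⇒ 0x4c7f3fc0 ⇒ big 4c 7f 3f c0

468000008ffffffc4c7f3fc0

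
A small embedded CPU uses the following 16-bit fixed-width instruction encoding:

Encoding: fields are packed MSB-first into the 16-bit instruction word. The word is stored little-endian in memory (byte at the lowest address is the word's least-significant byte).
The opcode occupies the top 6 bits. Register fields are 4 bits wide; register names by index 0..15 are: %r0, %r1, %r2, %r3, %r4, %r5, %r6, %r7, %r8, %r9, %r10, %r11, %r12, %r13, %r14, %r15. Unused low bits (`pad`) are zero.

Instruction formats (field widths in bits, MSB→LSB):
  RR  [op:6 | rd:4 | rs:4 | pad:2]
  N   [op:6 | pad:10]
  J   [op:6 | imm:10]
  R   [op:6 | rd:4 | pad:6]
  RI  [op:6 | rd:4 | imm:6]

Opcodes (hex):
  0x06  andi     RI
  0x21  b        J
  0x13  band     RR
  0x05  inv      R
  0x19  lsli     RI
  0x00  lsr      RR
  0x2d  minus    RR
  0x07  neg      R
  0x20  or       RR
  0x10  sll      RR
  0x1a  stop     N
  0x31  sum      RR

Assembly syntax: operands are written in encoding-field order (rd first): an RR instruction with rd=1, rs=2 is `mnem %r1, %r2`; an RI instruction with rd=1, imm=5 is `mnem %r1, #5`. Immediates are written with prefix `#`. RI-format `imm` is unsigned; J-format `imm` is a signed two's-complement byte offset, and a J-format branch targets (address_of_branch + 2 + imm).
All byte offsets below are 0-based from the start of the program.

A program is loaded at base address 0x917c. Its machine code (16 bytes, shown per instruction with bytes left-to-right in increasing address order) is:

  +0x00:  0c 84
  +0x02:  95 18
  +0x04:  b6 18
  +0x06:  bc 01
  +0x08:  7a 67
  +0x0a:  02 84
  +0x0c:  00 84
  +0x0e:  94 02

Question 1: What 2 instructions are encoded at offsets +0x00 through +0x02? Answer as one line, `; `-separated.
b #12; andi %r2, #21

@+00  little-endian(0c 84) = 0x840c
  top 6b → 0x21 → b [J]
  imm: (w>>0)&0x3ff=0xc → #12
@+02  little-endian(95 18) = 0x1895
  top 6b → 0x6 → andi [RI]
  rd: (w>>6)&0xf=0x2 → %r2
  imm: (w>>0)&0x3f=0x15 → #21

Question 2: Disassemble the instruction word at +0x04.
andi %r2, #54

off 0x04: read b6 18 as little → 0x18b6
  opcode bits[15:10]=0x6: andi/RI
  [9:6] rd=2 = %r2
  [5:0] imm=54 = #54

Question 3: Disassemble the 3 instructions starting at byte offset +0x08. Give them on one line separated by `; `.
lsli %r13, #58; b #2; b #0

[08] 7a 67 → 0x677a
  op=0x677a>>10=0x19 ⇒ lsli (RI)
  [9:6] rd=13 = %r13
  [5:0] imm=58 = #58
[0a] 02 84 → 0x8402
  op=0x8402>>10=0x21 ⇒ b (J)
  [9:0] imm=2 = #2
[0c] 00 84 → 0x8400
  op=0x8400>>10=0x21 ⇒ b (J)
  [9:0] imm=0 = #0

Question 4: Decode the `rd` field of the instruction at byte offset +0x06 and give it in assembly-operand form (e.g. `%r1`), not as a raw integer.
@+06  little-endian(bc 01) = 0x01bc
  top 6b → 0x0 → lsr [RR]
  [9:6] rd=6 = %r6
  [5:2] rs=15 = %r15

%r6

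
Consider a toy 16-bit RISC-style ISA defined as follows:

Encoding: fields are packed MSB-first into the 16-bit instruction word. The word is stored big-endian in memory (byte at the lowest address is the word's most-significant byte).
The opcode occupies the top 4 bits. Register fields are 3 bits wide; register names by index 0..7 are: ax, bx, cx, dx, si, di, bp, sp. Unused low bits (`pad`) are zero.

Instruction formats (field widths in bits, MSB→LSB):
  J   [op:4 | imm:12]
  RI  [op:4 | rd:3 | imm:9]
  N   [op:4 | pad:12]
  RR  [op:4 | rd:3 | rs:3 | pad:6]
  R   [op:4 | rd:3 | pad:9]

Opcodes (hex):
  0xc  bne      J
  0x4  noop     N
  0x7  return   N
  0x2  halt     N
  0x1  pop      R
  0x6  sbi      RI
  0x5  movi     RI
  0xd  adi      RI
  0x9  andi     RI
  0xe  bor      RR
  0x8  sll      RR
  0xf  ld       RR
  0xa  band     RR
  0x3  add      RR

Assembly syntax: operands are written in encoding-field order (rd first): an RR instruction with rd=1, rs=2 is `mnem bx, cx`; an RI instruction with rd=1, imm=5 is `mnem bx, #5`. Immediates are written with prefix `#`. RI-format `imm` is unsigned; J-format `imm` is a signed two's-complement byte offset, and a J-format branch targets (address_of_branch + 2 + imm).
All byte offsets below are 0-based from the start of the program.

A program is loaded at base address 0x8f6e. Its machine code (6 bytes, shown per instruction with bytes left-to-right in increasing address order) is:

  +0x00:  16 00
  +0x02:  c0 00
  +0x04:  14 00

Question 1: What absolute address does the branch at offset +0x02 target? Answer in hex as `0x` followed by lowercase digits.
0x8f72

@+02  big-endian(c0 00) = 0xc000
  top 4b → 0xc → bne [J]
  imm: (w>>0)&0xfff=0x0 → #0
  target = base 0x8f6e + off 0x02 + 2 + imm 0 = 0x8f72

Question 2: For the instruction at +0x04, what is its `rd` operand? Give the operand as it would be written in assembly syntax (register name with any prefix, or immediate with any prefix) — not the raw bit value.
off 0x04: read 14 00 as big → 0x1400
  top 4b → 0x1 → pop [R]
  [11:9] rd=2 = cx

cx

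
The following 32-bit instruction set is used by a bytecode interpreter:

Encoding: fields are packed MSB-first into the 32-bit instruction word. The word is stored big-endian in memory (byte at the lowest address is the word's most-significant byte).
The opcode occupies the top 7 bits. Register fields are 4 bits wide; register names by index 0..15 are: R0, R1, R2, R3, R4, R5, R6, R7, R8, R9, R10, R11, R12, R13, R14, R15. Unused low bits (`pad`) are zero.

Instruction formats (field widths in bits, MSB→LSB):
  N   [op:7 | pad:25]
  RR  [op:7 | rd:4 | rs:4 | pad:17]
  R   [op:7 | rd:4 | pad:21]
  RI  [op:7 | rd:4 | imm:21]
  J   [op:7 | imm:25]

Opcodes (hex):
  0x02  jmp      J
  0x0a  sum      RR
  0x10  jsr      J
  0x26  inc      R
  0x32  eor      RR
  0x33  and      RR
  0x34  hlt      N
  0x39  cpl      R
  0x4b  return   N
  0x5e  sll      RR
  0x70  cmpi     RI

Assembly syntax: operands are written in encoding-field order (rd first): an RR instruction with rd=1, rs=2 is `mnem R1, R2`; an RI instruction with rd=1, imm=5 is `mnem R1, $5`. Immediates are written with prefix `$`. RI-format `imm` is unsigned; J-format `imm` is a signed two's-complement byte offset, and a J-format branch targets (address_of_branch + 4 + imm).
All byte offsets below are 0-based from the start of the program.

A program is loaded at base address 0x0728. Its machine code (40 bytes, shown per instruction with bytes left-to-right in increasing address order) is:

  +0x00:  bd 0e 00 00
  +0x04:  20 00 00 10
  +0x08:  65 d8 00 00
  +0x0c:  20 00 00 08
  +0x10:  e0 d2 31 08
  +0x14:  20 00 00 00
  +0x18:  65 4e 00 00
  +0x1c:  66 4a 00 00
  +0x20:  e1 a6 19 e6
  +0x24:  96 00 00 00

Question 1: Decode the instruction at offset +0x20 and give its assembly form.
[20] e1 a6 19 e6 → 0xe1a619e6
  top 7b → 0x70 → cmpi [RI]
  [24:21] rd=13 = R13
  [20:0] imm=399846 = $399846

cmpi R13, $399846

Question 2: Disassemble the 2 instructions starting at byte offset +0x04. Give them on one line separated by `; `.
jsr $16; eor R14, R12

+0x04: 20 00 00 10 ⇒ word 0x20000010 (big)
  opcode bits[31:25]=0x10: jsr/J
  imm@[24:0]=0x10 ⇒ $16
+0x08: 65 d8 00 00 ⇒ word 0x65d80000 (big)
  opcode bits[31:25]=0x32: eor/RR
  rd@[24:21]=0xe ⇒ R14
  rs@[20:17]=0xc ⇒ R12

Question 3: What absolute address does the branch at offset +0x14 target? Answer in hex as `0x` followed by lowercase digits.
0x0740

off 0x14: read 20 00 00 00 as big → 0x20000000
  opcode bits[31:25]=0x10: jsr/J
  [24:0] imm=0 = $0
  target = base 0x0728 + off 0x14 + 4 + imm 0 = 0x0740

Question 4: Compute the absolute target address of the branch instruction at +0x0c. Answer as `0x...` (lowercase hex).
@+0c  big-endian(20 00 00 08) = 0x20000008
  op=0x20000008>>25=0x10 ⇒ jsr (J)
  imm@[24:0]=0x8 ⇒ $8
  target = base 0x0728 + off 0x0c + 4 + imm 8 = 0x0740

0x0740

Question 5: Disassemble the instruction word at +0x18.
@+18  big-endian(65 4e 00 00) = 0x654e0000
  top 7b → 0x32 → eor [RR]
  rd: (w>>21)&0xf=0xa → R10
  rs: (w>>17)&0xf=0x7 → R7

eor R10, R7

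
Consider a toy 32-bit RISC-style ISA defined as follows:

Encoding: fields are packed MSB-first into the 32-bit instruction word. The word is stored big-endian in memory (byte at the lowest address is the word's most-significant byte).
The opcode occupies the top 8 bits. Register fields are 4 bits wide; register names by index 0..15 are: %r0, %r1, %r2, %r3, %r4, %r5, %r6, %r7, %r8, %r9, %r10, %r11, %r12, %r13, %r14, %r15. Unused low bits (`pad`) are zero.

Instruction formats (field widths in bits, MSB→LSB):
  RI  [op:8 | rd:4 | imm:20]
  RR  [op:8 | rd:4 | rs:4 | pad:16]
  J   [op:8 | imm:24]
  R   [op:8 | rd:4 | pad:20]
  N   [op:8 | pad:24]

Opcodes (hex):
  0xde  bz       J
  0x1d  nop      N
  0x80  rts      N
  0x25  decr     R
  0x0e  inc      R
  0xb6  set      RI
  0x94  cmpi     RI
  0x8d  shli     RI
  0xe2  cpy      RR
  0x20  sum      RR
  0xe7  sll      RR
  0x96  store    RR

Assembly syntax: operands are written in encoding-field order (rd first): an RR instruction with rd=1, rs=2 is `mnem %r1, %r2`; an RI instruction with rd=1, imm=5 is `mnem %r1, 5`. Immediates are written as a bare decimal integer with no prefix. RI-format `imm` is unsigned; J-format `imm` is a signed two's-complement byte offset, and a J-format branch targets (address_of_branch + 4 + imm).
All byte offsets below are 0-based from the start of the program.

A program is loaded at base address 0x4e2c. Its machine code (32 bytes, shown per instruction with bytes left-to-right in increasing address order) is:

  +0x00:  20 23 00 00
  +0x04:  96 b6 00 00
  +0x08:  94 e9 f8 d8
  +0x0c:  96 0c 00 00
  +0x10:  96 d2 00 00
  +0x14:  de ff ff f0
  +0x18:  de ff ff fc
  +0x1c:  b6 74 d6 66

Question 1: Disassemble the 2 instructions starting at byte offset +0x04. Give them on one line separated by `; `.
store %r11, %r6; cmpi %r14, 653528

off 0x04: read 96 b6 00 00 as big → 0x96b60000
  top 8b → 0x96 → store [RR]
  rd@[23:20]=0xb ⇒ %r11
  rs@[19:16]=0x6 ⇒ %r6
off 0x08: read 94 e9 f8 d8 as big → 0x94e9f8d8
  top 8b → 0x94 → cmpi [RI]
  rd@[23:20]=0xe ⇒ %r14
  imm@[19:0]=0x9f8d8 ⇒ 653528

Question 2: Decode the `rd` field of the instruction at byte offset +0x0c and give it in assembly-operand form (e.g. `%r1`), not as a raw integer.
+0x0c: 96 0c 00 00 ⇒ word 0x960c0000 (big)
  op=0x960c0000>>24=0x96 ⇒ store (RR)
  [23:20] rd=0 = %r0
  [19:16] rs=12 = %r12

%r0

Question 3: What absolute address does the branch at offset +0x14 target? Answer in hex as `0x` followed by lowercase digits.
off 0x14: read de ff ff f0 as big → 0xdefffff0
  top 8b → 0xde → bz [J]
  imm: (w>>0)&0xffffff=0xfffff0 (s24→-16) → -16
  target = base 0x4e2c + off 0x14 + 4 + imm -16 = 0x4e34

0x4e34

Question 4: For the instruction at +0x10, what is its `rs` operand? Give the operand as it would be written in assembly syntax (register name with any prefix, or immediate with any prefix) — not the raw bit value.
%r2

@+10  big-endian(96 d2 00 00) = 0x96d20000
  op=0x96d20000>>24=0x96 ⇒ store (RR)
  [23:20] rd=13 = %r13
  [19:16] rs=2 = %r2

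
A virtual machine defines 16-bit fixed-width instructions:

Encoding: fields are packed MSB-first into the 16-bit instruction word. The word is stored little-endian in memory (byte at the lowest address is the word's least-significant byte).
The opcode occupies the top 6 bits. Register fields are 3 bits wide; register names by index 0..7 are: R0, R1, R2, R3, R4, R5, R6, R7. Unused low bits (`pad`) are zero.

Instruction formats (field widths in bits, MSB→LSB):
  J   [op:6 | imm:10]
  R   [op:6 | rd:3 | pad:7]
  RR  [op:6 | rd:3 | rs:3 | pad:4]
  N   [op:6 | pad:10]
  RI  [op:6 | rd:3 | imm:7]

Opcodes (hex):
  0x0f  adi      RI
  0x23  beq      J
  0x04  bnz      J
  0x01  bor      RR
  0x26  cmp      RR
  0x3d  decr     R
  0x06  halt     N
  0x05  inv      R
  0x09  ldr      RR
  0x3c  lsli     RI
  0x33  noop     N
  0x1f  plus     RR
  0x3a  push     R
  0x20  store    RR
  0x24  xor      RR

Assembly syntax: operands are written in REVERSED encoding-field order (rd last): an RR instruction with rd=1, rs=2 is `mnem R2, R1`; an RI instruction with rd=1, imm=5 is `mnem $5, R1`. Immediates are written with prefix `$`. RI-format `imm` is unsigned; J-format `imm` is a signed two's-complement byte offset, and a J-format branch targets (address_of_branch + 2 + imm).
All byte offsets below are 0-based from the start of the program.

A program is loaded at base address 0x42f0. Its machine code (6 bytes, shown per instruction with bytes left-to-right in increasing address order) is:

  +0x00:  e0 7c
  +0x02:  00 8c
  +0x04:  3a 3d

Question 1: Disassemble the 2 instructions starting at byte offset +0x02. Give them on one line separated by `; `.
beq $0; adi $58, R2

[02] 00 8c → 0x8c00
  opcode bits[15:10]=0x23: beq/J
  imm@[9:0]=0x0 ⇒ $0
[04] 3a 3d → 0x3d3a
  opcode bits[15:10]=0xf: adi/RI
  rd@[9:7]=0x2 ⇒ R2
  imm@[6:0]=0x3a ⇒ $58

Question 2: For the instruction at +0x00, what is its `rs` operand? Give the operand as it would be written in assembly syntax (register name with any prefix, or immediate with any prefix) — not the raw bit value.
R6

[00] e0 7c → 0x7ce0
  top 6b → 0x1f → plus [RR]
  [9:7] rd=1 = R1
  [6:4] rs=6 = R6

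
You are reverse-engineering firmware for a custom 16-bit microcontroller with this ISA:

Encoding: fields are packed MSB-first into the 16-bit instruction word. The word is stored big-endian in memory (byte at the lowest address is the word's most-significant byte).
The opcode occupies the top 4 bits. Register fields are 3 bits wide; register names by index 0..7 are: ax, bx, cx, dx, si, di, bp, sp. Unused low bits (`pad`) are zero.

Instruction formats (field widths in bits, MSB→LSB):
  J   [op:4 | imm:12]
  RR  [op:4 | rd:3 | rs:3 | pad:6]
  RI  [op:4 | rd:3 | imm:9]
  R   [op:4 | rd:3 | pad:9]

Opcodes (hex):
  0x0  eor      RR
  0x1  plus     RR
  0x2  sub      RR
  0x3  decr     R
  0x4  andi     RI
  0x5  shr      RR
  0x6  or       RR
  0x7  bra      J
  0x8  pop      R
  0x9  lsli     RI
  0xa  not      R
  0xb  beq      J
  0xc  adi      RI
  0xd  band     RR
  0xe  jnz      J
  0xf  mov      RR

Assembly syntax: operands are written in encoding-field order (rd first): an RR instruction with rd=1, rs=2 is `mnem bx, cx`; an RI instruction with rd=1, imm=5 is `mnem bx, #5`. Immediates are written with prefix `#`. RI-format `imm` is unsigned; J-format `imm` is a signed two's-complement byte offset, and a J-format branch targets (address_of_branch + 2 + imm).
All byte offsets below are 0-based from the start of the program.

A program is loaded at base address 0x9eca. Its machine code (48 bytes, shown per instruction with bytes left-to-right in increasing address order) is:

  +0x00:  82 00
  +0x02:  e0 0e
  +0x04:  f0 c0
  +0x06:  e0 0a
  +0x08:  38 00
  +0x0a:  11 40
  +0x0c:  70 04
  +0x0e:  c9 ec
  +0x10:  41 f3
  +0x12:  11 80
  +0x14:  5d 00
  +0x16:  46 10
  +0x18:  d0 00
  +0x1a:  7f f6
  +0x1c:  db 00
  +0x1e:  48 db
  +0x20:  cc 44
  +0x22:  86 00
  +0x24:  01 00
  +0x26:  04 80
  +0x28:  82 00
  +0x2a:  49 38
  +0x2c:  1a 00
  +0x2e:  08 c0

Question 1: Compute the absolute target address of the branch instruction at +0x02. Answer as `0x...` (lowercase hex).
0x9edc

+0x02: e0 0e ⇒ word 0xe00e (big)
  top 4b → 0xe → jnz [J]
  imm@[11:0]=0xe ⇒ #14
  target = base 0x9eca + off 0x02 + 2 + imm 14 = 0x9edc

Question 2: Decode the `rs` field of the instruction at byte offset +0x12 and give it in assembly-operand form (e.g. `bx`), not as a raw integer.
bp

off 0x12: read 11 80 as big → 0x1180
  top 4b → 0x1 → plus [RR]
  [11:9] rd=0 = ax
  [8:6] rs=6 = bp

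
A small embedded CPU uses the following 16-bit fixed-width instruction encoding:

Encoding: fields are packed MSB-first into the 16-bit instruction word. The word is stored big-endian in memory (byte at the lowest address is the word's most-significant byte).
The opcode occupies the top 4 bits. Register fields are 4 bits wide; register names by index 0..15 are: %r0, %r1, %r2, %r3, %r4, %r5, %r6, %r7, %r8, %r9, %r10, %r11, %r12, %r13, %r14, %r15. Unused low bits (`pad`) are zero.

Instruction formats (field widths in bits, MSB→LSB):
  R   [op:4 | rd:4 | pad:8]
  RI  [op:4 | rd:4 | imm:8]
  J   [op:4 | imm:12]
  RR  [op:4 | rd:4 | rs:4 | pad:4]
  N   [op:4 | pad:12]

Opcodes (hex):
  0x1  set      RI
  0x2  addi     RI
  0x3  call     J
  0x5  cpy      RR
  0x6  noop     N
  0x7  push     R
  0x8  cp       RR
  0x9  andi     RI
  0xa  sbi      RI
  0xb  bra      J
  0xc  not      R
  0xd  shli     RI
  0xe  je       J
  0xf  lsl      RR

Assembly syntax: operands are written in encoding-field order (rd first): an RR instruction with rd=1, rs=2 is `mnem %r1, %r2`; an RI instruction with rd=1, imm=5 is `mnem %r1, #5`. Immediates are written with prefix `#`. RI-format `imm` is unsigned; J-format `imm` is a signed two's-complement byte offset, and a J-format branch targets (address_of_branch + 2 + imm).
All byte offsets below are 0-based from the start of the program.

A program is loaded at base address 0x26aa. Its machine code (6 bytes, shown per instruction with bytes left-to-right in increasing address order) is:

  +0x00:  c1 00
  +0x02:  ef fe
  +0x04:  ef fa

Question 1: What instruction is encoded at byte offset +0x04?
@+04  big-endian(ef fa) = 0xeffa
  opcode bits[15:12]=0xe: je/J
  [11:0] imm=4090 (s12→-6) = #-6

je #-6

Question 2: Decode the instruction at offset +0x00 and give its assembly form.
not %r1

[00] c1 00 → 0xc100
  op=0xc100>>12=0xc ⇒ not (R)
  rd: (w>>8)&0xf=0x1 → %r1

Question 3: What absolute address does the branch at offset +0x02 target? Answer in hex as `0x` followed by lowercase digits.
0x26ac

@+02  big-endian(ef fe) = 0xeffe
  top 4b → 0xe → je [J]
  imm: (w>>0)&0xfff=0xffe (s12→-2) → #-2
  target = base 0x26aa + off 0x02 + 2 + imm -2 = 0x26ac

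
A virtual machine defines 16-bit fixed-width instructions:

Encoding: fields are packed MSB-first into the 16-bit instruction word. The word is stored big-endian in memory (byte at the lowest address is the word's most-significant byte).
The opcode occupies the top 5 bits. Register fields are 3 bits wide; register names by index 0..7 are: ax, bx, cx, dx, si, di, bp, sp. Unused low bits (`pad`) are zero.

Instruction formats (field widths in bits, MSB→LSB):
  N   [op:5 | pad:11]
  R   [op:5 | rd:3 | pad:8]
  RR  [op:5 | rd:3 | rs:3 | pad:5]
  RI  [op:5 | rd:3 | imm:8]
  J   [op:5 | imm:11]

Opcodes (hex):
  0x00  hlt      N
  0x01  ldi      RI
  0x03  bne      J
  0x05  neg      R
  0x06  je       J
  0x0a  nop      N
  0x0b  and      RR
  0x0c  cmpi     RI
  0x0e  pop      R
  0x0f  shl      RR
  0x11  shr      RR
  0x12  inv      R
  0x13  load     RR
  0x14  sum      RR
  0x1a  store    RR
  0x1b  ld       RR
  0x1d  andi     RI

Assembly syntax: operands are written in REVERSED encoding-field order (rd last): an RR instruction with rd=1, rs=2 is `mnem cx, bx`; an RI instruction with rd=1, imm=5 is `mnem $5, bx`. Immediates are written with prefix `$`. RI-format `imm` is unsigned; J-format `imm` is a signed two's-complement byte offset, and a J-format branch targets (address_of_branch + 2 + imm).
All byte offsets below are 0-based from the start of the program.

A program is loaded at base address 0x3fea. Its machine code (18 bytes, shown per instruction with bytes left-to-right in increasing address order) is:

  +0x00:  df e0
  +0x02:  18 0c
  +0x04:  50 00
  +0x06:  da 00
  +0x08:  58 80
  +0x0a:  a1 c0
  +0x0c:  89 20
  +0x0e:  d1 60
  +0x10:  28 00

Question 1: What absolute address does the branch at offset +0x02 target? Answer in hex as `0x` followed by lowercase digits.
+0x02: 18 0c ⇒ word 0x180c (big)
  opcode bits[15:11]=0x3: bne/J
  [10:0] imm=12 = $12
  target = base 0x3fea + off 0x02 + 2 + imm 12 = 0x3ffa

0x3ffa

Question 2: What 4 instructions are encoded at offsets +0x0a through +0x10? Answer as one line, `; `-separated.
@+0a  big-endian(a1 c0) = 0xa1c0
  op=0xa1c0>>11=0x14 ⇒ sum (RR)
  [10:8] rd=1 = bx
  [7:5] rs=6 = bp
@+0c  big-endian(89 20) = 0x8920
  op=0x8920>>11=0x11 ⇒ shr (RR)
  [10:8] rd=1 = bx
  [7:5] rs=1 = bx
@+0e  big-endian(d1 60) = 0xd160
  op=0xd160>>11=0x1a ⇒ store (RR)
  [10:8] rd=1 = bx
  [7:5] rs=3 = dx
@+10  big-endian(28 00) = 0x2800
  op=0x2800>>11=0x5 ⇒ neg (R)
  [10:8] rd=0 = ax

sum bp, bx; shr bx, bx; store dx, bx; neg ax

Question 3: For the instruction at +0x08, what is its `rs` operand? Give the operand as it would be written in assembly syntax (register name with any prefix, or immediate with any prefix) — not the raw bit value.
si

+0x08: 58 80 ⇒ word 0x5880 (big)
  top 5b → 0xb → and [RR]
  [10:8] rd=0 = ax
  [7:5] rs=4 = si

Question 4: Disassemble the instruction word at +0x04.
@+04  big-endian(50 00) = 0x5000
  op=0x5000>>11=0xa ⇒ nop (N)

nop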